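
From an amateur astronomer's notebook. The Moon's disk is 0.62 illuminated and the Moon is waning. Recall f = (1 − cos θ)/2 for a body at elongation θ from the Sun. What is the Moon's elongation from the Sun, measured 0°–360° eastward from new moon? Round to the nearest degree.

256°

From f = (1 − cos θ)/2: cos θ = 1 − 2×0.62 = -0.240; arccos → 103.9°.
A waning Moon lies in 180°–360°, so θ = 360° − 103.9° = 256.1°.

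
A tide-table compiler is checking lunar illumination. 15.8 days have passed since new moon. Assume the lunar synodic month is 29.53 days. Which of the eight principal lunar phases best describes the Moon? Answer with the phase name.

full moon

θ ≈ 360° × 15.8/29.53 = 193°, which falls in the full moon sector.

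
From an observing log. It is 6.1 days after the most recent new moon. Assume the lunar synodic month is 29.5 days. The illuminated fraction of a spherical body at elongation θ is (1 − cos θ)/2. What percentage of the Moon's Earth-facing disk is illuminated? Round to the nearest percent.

Elongation θ = 360° × 6.1/29.5 ≈ 74.4°.
Illuminated fraction = (1 − cos 74.4°)/2 = (1 − 0.268)/2 ≈ 0.366, so 37%.

37%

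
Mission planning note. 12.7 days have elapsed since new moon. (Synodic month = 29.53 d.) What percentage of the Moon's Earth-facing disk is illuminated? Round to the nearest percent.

The Moon has covered 12.7/29.53 of its cycle, so θ ≈ 360° × 12.7/29.53 = 154.8°.
cos 154.8° = (-0.905), so f = (1 − (-0.905))/2 = 0.953, so 95%.

95%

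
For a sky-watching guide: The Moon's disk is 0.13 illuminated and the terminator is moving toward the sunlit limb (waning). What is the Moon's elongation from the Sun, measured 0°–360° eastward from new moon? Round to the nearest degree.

318°

Invert f = (1 − cos θ)/2 to get cos θ = 1 − 2(0.13) = 0.740, hence θ₀ = arccos 0.740 = 42.3°.
A waning Moon lies in 180°–360°, so θ = 360° − 42.3° = 317.7°.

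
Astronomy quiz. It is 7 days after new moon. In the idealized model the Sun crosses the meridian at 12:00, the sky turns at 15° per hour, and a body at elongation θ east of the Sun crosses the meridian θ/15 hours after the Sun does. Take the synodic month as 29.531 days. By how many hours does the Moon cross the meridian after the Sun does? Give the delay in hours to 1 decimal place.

5.7 h

The Moon has covered 7/29.531 of its cycle, so θ ≈ 360° × 7/29.531 = 85.3°.
Delay after the Sun = 85.3° / (15°/h) ≈ 5.69 h.
So the Moon crosses the meridian 5.69 h after the Sun.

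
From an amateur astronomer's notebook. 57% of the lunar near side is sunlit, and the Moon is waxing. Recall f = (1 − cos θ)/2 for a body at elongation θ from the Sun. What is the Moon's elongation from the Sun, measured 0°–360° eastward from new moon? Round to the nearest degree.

Invert f = (1 − cos θ)/2 to get cos θ = 1 − 2(0.57) = -0.140, hence θ₀ = arccos -0.140 = 98.0°.
The Moon is waxing (0°–180°), so θ = 98.0° directly.

98°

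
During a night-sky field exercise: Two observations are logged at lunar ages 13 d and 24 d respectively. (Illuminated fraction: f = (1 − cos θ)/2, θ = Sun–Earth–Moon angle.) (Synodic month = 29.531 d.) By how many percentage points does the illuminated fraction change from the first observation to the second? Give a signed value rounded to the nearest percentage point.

-66 percentage points

θ₁ = 360° × 13/29.531 = 158.5°, f₁ = (1 − cos θ₁)/2 = 0.965.
θ₂ = 360° × 24/29.531 = 292.6°, f₂ = (1 − cos θ₂)/2 = 0.308.
Change = f₂ − f₁ = -0.657 → -66 percentage points.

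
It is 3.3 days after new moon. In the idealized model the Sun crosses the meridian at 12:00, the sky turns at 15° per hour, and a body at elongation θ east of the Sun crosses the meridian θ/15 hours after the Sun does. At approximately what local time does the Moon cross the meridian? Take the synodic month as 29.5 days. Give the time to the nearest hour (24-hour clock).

Phase angle: θ = 360°·(3.3 d)/(29.5 d) = 40.3°.
Delay after the Sun = 40.3° / (15°/h) ≈ 2.68 h.
12:00 + 2.68 h ≈ 14:41 → 15:00 to the nearest hour.

15:00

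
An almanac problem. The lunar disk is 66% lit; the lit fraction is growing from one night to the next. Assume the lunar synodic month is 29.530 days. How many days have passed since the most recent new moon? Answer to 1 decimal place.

Invert f = (1 − cos θ)/2 to get cos θ = 1 − 2(0.66) = -0.320, hence θ₀ = arccos -0.320 = 108.7°.
The Moon is waxing (0°–180°), so θ = 108.7° directly.
That fraction of the synodic month is 108.7/360 × 29.530 d ≈ 8.91 d.

8.9 days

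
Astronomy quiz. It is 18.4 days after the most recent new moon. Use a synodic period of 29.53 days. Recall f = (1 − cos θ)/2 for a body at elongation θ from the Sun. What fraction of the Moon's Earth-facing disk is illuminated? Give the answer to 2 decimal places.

The Moon has covered 18.4/29.53 of its cycle, so θ ≈ 360° × 18.4/29.53 = 224.3°.
With cos θ = (-0.716), the lit fraction is (1 − (-0.716))/2 ≈ 0.858.

0.86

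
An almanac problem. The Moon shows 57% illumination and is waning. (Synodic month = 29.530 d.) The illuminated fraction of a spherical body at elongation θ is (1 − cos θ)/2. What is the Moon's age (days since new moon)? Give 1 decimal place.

21.5 days

Invert f = (1 − cos θ)/2 to get cos θ = 1 − 2(0.57) = -0.140, hence θ₀ = arccos -0.140 = 98.0°.
Since the Moon is past full (waning), take the reflex angle: θ = 360° − 98.0° = 262.0°.
That fraction of the synodic month is 262.0/360 × 29.530 d ≈ 21.49 d.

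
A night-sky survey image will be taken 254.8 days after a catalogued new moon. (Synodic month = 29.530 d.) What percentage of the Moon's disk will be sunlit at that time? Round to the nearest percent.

85%

Reduce mod P: 254.8 − 8×29.530 = 18.56 d into the current lunation.
Phase angle: θ = 360°·(18.56 d)/(29.530 d) = 226.3°.
cos 226.3° = (-0.691), so f = (1 − (-0.691))/2 = 0.846, so 85%.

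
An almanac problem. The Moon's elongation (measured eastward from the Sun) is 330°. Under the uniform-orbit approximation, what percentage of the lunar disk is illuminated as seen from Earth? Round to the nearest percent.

7%

f = (1 − cos 330°)/2 = (1 − 0.866)/2 ≈ 0.067, i.e. 7%.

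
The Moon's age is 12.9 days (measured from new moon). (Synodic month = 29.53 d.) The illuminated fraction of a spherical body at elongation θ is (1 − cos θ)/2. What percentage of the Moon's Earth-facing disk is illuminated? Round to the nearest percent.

Phase angle: θ = 360°·(12.9 d)/(29.53 d) = 157.3°.
With cos θ = (-0.922), the lit fraction is (1 − (-0.922))/2 ≈ 0.961, so 96%.

96%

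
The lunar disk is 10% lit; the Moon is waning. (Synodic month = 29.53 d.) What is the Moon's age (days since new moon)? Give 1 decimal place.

From f = (1 − cos θ)/2: cos θ = 1 − 2×0.10 = 0.800; arccos → 36.9°.
Waning ⇒ past full, so θ = 360° − 36.9° = 323.1°.
At 360°/29.53 d per day, 323.1° corresponds to 26.51 days.

26.5 days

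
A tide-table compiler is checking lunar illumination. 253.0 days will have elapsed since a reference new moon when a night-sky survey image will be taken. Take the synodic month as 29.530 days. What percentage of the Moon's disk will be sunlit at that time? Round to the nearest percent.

253.0/29.530 = 8.568 lunations, so 8 complete cycles and 16.76 d into the next.
Elongation θ = 360° × 16.76/29.530 ≈ 204.3°.
With cos θ = (-0.911), the lit fraction is (1 − (-0.911))/2 ≈ 0.956, so 96%.

96%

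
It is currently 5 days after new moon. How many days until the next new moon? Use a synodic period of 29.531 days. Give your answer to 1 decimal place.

24.5 days

One full lunation from the last new moon is 29.531 d; remaining = 29.531 − 5 = 24.531 d.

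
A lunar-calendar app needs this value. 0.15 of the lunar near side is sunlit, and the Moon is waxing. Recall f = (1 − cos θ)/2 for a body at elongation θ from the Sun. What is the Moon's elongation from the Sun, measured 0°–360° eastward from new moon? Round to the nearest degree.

cos θ = 1 − 2f = 0.700, giving a principal value of 45.6°.
Waxing ⇒ before full, so θ = 45.6°.

46°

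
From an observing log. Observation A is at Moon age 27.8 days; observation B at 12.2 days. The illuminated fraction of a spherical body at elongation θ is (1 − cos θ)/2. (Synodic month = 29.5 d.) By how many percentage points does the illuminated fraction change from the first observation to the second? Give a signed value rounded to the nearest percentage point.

First observation: θ = 360°·27.8/29.5 = 339.3°, so f = 0.032.
Second observation: θ = 148.9°, f = 0.928.
Δf = 0.928 − 0.032 = +0.896, i.e. +90 pp.

+90 pp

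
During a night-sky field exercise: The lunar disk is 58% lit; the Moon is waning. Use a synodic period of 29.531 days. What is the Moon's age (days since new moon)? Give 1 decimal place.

Invert f = (1 − cos θ)/2 to get cos θ = 1 − 2(0.58) = -0.160, hence θ₀ = arccos -0.160 = 99.2°.
A waning Moon lies in 180°–360°, so θ = 360° − 99.2° = 260.8°.
Age = 29.531 × 260.8°/360° ≈ 21.39 days.

21.4 days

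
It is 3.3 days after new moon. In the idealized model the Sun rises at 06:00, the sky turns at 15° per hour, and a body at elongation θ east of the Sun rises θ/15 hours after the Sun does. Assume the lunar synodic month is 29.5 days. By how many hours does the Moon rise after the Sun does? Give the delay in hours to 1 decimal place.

Phase angle: θ = 360°·(3.3 d)/(29.5 d) = 40.3°.
Delay after the Sun = 40.3° / (15°/h) ≈ 2.68 h.
So the Moon rises 2.68 h after the Sun.

2.7 h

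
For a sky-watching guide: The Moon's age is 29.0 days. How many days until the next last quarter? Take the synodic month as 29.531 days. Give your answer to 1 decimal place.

22.7 days

Last quarter occurs at elongation 270°, i.e. at age 29.531 × 270/360 = 22.148 d.
Already past this cycle's last quarter; the next is at 22.148 + 29.531 = 51.679 d, so 51.679 − 29.0 = 22.679 days.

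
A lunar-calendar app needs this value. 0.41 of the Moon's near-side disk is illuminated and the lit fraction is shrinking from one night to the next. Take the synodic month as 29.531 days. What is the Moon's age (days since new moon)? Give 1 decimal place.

23.0 days

From f = (1 − cos θ)/2: cos θ = 1 − 2×0.41 = 0.180; arccos → 79.6°.
A waning Moon lies in 180°–360°, so θ = 360° − 79.6° = 280.4°.
That fraction of the synodic month is 280.4/360 × 29.531 d ≈ 23.00 d.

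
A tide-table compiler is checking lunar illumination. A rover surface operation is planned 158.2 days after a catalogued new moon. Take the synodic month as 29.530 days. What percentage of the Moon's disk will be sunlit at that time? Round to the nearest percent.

158.2/29.530 = 5.357 lunations, so 5 complete cycles and 10.55 d into the next.
The Moon has covered 10.55/29.530 of its cycle, so θ ≈ 360° × 10.55/29.530 = 128.6°.
cos 128.6° = (-0.624), so f = (1 − (-0.624))/2 = 0.812, so 81%.

81%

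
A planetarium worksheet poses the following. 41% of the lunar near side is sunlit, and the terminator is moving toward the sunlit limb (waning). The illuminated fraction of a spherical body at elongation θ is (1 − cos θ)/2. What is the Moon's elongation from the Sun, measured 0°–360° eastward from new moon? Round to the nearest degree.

From f = (1 − cos θ)/2: cos θ = 1 − 2×0.41 = 0.180; arccos → 79.6°.
Waning ⇒ past full, so θ = 360° − 79.6° = 280.4°.

280°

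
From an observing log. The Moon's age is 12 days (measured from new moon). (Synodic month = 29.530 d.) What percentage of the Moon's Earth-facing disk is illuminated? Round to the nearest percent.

92%

Phase angle: θ = 360°·(12 d)/(29.530 d) = 146.3°.
Illuminated fraction = (1 − cos 146.3°)/2 = (1 − (-0.832))/2 ≈ 0.916, so 92%.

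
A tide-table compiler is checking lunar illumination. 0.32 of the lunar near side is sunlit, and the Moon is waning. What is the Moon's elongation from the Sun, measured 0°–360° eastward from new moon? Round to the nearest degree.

Invert f = (1 − cos θ)/2 to get cos θ = 1 − 2(0.32) = 0.360, hence θ₀ = arccos 0.360 = 68.9°.
Since the Moon is past full (waning), take the reflex angle: θ = 360° − 68.9° = 291.1°.

291°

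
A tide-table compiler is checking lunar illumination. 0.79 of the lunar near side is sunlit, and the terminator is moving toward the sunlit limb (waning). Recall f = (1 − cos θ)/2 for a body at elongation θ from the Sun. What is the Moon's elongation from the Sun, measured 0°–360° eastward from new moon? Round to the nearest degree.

235°

cos θ = 1 − 2f = -0.580, giving a principal value of 125.5°.
Waning ⇒ past full, so θ = 360° − 125.5° = 234.5°.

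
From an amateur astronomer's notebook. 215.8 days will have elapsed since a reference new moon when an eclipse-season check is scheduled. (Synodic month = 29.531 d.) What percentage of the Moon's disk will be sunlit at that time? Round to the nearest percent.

68%

215.8 d spans 7 complete synodic months (7 × 29.531 = 206.72 d) plus 9.08 d.
Phase angle: θ = 360°·(9.08 d)/(29.531 d) = 110.7°.
With cos θ = (-0.354), the lit fraction is (1 − (-0.354))/2 ≈ 0.677, so 68%.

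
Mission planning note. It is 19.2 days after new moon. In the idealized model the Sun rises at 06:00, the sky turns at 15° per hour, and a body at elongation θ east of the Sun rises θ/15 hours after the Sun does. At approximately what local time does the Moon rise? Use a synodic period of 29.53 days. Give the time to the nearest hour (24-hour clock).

22:00

Elongation θ = 360° × 19.2/29.53 ≈ 234.1°.
At 15° of sky rotation per hour, 234.1° corresponds to a 15.60 h lag.
06:00 + 15.60 h ≈ 21:36 → 22:00 to the nearest hour.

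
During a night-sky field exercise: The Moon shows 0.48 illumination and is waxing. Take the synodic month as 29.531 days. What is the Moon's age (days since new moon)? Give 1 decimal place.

7.2 days

Invert f = (1 − cos θ)/2 to get cos θ = 1 − 2(0.48) = 0.040, hence θ₀ = arccos 0.040 = 87.7°.
Waxing ⇒ before full, so θ = 87.7°.
At 360°/29.531 d per day, 87.7° corresponds to 7.19 days.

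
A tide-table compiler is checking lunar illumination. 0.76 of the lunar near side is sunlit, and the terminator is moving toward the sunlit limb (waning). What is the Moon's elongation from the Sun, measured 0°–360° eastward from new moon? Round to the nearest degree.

239°

Invert f = (1 − cos θ)/2 to get cos θ = 1 − 2(0.76) = -0.520, hence θ₀ = arccos -0.520 = 121.3°.
A waning Moon lies in 180°–360°, so θ = 360° − 121.3° = 238.7°.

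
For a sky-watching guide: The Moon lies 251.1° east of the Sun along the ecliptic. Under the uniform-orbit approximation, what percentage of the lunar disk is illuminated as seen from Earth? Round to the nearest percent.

66%

Half-versine of 251.1°: (1 − (-0.324))/2 = 0.662, i.e. 66%.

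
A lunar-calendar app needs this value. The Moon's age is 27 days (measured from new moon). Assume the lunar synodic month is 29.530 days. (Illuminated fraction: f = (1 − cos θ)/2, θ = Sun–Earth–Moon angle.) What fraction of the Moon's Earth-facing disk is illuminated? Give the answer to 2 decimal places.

Phase angle: θ = 360°·(27 d)/(29.530 d) = 329.2°.
Illuminated fraction = (1 − cos 329.2°)/2 = (1 − 0.859)/2 ≈ 0.071.

0.07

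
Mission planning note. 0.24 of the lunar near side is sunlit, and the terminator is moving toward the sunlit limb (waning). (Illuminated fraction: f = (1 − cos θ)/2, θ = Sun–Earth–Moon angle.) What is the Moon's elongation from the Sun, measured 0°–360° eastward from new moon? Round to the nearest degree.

301°

cos θ = 1 − 2f = 0.520, giving a principal value of 58.7°.
A waning Moon lies in 180°–360°, so θ = 360° − 58.7° = 301.3°.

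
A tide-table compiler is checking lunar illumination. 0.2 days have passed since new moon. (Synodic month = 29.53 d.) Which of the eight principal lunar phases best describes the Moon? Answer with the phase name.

θ ≈ 360° × 0.2/29.53 = 2°, which falls in the new moon sector.

new moon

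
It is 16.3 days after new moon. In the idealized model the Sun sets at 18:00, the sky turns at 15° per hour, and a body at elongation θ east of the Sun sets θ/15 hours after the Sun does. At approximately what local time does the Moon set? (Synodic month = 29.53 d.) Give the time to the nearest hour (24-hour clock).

The Moon has covered 16.3/29.53 of its cycle, so θ ≈ 360° × 16.3/29.53 = 198.7°.
The Moon trails the Sun by θ/15 = 198.7/15 ≈ 13.25 hours.
18:00 + 13.25 h ≈ 07:15 → 07:00 to the nearest hour.

07:00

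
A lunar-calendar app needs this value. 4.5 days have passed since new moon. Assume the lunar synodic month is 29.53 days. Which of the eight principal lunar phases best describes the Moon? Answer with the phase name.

waxing crescent

At 4.5/29.53 of the cycle, θ ≈ 55° — the waxing crescent range.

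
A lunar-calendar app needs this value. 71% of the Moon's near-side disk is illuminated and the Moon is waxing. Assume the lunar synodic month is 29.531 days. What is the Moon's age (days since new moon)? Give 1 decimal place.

9.4 days

Invert f = (1 − cos θ)/2 to get cos θ = 1 − 2(0.71) = -0.420, hence θ₀ = arccos -0.420 = 114.8°.
Waxing ⇒ before full, so θ = 114.8°.
That fraction of the synodic month is 114.8/360 × 29.531 d ≈ 9.42 d.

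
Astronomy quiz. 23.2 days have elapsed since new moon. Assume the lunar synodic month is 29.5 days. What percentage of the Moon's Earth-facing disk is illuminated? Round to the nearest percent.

39%

Phase angle: θ = 360°·(23.2 d)/(29.5 d) = 283.1°.
With cos θ = 0.227, the lit fraction is (1 − 0.227)/2 ≈ 0.387, so 39%.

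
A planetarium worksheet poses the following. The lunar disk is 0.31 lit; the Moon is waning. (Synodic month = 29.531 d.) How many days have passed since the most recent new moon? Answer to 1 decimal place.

24.0 days

From f = (1 − cos θ)/2: cos θ = 1 − 2×0.31 = 0.380; arccos → 67.7°.
A waning Moon lies in 180°–360°, so θ = 360° − 67.7° = 292.3°.
Age = 29.531 × 292.3°/360° ≈ 23.98 days.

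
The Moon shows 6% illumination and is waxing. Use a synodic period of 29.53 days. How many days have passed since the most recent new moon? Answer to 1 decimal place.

2.3 days

cos θ = 1 − 2f = 0.880, giving a principal value of 28.4°.
Waxing ⇒ before full, so θ = 28.4°.
At 360°/29.53 d per day, 28.4° corresponds to 2.33 days.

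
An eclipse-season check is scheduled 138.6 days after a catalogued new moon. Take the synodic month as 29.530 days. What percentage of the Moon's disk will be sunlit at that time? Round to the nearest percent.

67%

Reduce mod P: 138.6 − 4×29.530 = 20.48 d into the current lunation.
Phase angle: θ = 360°·(20.48 d)/(29.530 d) = 249.7°.
With cos θ = (-0.347), the lit fraction is (1 − (-0.347))/2 ≈ 0.674, so 67%.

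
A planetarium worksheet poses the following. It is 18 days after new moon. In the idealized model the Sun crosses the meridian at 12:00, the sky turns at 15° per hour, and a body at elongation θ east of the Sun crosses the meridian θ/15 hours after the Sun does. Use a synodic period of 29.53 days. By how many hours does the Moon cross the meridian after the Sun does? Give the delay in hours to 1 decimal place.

Elongation θ = 360° × 18/29.53 ≈ 219.4°.
The Moon trails the Sun by θ/15 = 219.4/15 ≈ 14.63 hours.
So the Moon crosses the meridian 14.63 h after the Sun.

14.6 h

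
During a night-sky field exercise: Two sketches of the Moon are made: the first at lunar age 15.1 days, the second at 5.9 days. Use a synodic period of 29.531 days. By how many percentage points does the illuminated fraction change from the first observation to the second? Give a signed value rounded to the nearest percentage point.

-65 pp

First observation: θ = 360°·15.1/29.531 = 184.1°, so f = 0.999.
Second observation: θ = 71.9°, f = 0.345.
Δf = 0.345 − 0.999 = -0.654, i.e. -65 pp.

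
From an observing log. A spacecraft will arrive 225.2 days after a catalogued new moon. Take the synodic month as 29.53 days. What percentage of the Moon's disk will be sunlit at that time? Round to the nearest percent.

Reduce mod P: 225.2 − 7×29.53 = 18.49 d into the current lunation.
Elongation θ = 360° × 18.49/29.53 ≈ 225.4°.
With cos θ = (-0.702), the lit fraction is (1 − (-0.702))/2 ≈ 0.851, so 85%.

85%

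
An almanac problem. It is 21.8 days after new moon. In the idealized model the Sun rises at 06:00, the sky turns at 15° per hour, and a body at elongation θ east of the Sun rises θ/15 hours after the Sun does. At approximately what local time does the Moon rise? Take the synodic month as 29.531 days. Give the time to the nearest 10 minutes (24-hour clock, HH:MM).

Elongation θ = 360° × 21.8/29.531 ≈ 265.8°.
Delay after the Sun = 265.8° / (15°/h) ≈ 17.72 h.
06:00 + 17.717 h ≈ 23:43 → 23:40 to the nearest ten minutes.

23:40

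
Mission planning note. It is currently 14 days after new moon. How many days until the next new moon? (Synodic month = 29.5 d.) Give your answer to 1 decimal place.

One full lunation from the last new moon is 29.5 d; remaining = 29.5 − 14 = 15.500 d.

15.5 days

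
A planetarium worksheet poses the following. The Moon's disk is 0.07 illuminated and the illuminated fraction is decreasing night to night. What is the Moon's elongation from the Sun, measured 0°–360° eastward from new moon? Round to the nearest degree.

cos θ = 1 − 2f = 0.860, giving a principal value of 30.7°.
Since the Moon is past full (waning), take the reflex angle: θ = 360° − 30.7° = 329.3°.

329°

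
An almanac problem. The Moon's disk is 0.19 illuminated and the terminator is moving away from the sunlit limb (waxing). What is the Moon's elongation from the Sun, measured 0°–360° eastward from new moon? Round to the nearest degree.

Invert f = (1 − cos θ)/2 to get cos θ = 1 − 2(0.19) = 0.620, hence θ₀ = arccos 0.620 = 51.7°.
Before full moon the principal value applies: θ = 51.7°.

52°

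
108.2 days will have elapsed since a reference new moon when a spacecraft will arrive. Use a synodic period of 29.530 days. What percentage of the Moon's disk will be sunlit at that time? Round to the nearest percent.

108.2 d spans 3 complete synodic months (3 × 29.530 = 88.59 d) plus 19.61 d.
Phase angle: θ = 360°·(19.61 d)/(29.530 d) = 239.1°.
cos 239.1° = (-0.514), so f = (1 − (-0.514))/2 = 0.757, so 76%.

76%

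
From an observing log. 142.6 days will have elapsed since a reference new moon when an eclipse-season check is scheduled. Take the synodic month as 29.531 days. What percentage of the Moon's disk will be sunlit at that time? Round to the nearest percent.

26%

Reduce mod P: 142.6 − 4×29.531 = 24.48 d into the current lunation.
Phase angle: θ = 360°·(24.48 d)/(29.531 d) = 298.4°.
cos 298.4° = 0.475, so f = (1 − 0.475)/2 = 0.262, so 26%.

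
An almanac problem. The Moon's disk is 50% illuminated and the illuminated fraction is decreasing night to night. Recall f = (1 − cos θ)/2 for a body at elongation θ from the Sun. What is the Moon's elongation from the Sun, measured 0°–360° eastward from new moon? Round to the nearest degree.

From f = (1 − cos θ)/2: cos θ = 1 − 2×0.50 = 0.000; arccos → 90.0°.
A waning Moon lies in 180°–360°, so θ = 360° − 90.0° = 270.0°.

270°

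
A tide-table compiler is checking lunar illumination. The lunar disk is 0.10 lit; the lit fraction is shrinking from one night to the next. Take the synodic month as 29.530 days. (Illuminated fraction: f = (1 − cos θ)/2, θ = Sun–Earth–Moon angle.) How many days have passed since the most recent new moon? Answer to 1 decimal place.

26.5 days

From f = (1 − cos θ)/2: cos θ = 1 − 2×0.10 = 0.800; arccos → 36.9°.
Waning ⇒ past full, so θ = 360° − 36.9° = 323.1°.
Age = 29.530 × 323.1°/360° ≈ 26.51 days.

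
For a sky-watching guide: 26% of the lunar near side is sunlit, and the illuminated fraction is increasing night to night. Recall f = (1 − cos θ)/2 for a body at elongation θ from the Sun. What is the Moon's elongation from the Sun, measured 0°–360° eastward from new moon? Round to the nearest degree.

From f = (1 − cos θ)/2: cos θ = 1 − 2×0.26 = 0.480; arccos → 61.3°.
The Moon is waxing (0°–180°), so θ = 61.3° directly.

61°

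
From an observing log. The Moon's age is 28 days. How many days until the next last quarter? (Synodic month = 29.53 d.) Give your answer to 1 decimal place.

Last quarter is 0.75 of the way through the cycle: age 0.75 × 29.53 = 22.148 d.
This lunation's last quarter (22.148 d) has passed, so add one period: 51.678 − 28 = 23.678 days.

23.7 days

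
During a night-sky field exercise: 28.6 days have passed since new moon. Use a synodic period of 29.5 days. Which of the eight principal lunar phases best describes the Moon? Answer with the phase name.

θ ≈ 360° × 28.6/29.5 = 349°, which falls in the new moon sector.

new moon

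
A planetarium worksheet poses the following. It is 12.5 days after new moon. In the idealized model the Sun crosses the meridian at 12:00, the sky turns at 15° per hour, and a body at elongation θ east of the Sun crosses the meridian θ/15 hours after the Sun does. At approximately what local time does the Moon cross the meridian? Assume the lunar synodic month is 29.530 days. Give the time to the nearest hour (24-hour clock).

22:00

The Moon has covered 12.5/29.530 of its cycle, so θ ≈ 360° × 12.5/29.530 = 152.4°.
Delay after the Sun = 152.4° / (15°/h) ≈ 10.16 h.
12:00 + 10.16 h ≈ 22:10 → 22:00 to the nearest hour.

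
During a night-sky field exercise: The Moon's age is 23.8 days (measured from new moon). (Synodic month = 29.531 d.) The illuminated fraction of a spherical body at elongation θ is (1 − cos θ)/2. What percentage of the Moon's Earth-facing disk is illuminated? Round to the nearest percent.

The Moon has covered 23.8/29.531 of its cycle, so θ ≈ 360° × 23.8/29.531 = 290.1°.
cos 290.1° = 0.344, so f = (1 − 0.344)/2 = 0.328, so 33%.

33%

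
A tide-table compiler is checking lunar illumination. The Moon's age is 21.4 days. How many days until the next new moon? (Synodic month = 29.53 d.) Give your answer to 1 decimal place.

8.1 days

The next new moon completes the synodic month: 29.53 − 21.4 = 8.130 days.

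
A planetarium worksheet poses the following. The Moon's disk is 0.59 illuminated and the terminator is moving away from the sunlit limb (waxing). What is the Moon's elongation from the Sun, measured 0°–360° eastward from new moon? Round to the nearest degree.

100°

From f = (1 − cos θ)/2: cos θ = 1 − 2×0.59 = -0.180; arccos → 100.4°.
The Moon is waxing (0°–180°), so θ = 100.4° directly.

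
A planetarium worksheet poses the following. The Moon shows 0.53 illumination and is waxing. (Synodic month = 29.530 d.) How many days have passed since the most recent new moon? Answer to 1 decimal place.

7.7 days

From f = (1 − cos θ)/2: cos θ = 1 − 2×0.53 = -0.060; arccos → 93.4°.
The Moon is waxing (0°–180°), so θ = 93.4° directly.
Age = 29.530 × 93.4°/360° ≈ 7.66 days.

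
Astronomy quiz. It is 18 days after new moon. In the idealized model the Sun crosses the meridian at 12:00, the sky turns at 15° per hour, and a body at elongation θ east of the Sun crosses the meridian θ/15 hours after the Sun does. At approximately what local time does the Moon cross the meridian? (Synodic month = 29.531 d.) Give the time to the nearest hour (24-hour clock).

03:00

The Moon has covered 18/29.531 of its cycle, so θ ≈ 360° × 18/29.531 = 219.4°.
The Moon trails the Sun by θ/15 = 219.4/15 ≈ 14.63 hours.
12:00 + 14.63 h ≈ 02:38 → 03:00 to the nearest hour.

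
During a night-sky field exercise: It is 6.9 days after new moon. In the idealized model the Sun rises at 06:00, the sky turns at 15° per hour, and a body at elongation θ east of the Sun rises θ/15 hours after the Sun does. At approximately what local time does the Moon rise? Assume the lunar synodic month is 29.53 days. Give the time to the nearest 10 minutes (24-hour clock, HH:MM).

The Moon has covered 6.9/29.53 of its cycle, so θ ≈ 360° × 6.9/29.53 = 84.1°.
At 15° of sky rotation per hour, 84.1° corresponds to a 5.61 h lag.
06:00 + 5.608 h ≈ 11:36 → 11:40 to the nearest ten minutes.

11:40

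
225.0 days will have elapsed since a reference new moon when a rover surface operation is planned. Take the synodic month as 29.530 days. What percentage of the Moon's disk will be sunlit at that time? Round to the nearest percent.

225.0/29.530 = 7.619 lunations, so 7 complete cycles and 18.29 d into the next.
Phase angle: θ = 360°·(18.29 d)/(29.530 d) = 223.0°.
With cos θ = (-0.732), the lit fraction is (1 − (-0.732))/2 ≈ 0.866, so 87%.

87%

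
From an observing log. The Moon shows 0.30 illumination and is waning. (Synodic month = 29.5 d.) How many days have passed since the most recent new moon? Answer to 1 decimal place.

24.1 days

From f = (1 − cos θ)/2: cos θ = 1 − 2×0.30 = 0.400; arccos → 66.4°.
Waning ⇒ past full, so θ = 360° − 66.4° = 293.6°.
Age = 29.5 × 293.6°/360° ≈ 24.06 days.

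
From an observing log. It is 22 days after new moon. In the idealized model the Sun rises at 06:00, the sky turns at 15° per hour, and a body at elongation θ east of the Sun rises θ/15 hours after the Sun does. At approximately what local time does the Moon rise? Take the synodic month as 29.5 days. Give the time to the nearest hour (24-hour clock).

Phase angle: θ = 360°·(22 d)/(29.5 d) = 268.5°.
Delay after the Sun = 268.5° / (15°/h) ≈ 17.90 h.
06:00 + 17.90 h ≈ 23:54 → 00:00 to the nearest hour.

00:00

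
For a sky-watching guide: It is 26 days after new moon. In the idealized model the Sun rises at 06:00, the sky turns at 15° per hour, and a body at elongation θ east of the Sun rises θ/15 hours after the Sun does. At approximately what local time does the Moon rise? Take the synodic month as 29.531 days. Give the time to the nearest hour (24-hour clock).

Elongation θ = 360° × 26/29.531 ≈ 317.0°.
Delay after the Sun = 317.0° / (15°/h) ≈ 21.13 h.
06:00 + 21.13 h ≈ 03:08 → 03:00 to the nearest hour.

03:00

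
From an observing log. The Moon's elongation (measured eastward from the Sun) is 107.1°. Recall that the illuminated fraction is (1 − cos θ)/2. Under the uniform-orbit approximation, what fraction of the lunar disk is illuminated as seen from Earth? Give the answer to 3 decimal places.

0.647

Half-versine of 107.1°: (1 − (-0.294))/2 = 0.647.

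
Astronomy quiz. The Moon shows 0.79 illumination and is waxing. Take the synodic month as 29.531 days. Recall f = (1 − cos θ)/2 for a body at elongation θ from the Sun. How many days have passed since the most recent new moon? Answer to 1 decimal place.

cos θ = 1 − 2f = -0.580, giving a principal value of 125.5°.
The Moon is waxing (0°–180°), so θ = 125.5° directly.
At 360°/29.531 d per day, 125.5° corresponds to 10.29 days.

10.3 days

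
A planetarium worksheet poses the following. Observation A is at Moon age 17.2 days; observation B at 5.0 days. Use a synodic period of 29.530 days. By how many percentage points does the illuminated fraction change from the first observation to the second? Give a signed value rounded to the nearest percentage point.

-68 pp

First observation: θ = 360°·17.2/29.530 = 209.7°, so f = 0.934.
Second observation: θ = 61.0°, f = 0.257.
Δf = 0.257 − 0.934 = -0.677, i.e. -68 pp.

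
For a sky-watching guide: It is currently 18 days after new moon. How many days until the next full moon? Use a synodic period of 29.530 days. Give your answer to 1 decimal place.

26.3 days

Full moon is 0.5 of the way through the cycle: age 0.5 × 29.530 = 14.765 d.
This lunation's full moon (14.765 d) has passed, so add one period: 44.295 − 18 = 26.295 days.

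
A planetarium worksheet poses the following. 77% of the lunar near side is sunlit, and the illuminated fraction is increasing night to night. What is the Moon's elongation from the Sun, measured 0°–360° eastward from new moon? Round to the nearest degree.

From f = (1 − cos θ)/2: cos θ = 1 − 2×0.77 = -0.540; arccos → 122.7°.
Waxing ⇒ before full, so θ = 122.7°.

123°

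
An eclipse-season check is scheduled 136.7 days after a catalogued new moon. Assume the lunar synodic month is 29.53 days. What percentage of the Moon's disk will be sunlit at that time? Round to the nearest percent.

Reduce mod P: 136.7 − 4×29.53 = 18.58 d into the current lunation.
Elongation θ = 360° × 18.58/29.53 ≈ 226.5°.
With cos θ = (-0.688), the lit fraction is (1 − (-0.688))/2 ≈ 0.844, so 84%.

84%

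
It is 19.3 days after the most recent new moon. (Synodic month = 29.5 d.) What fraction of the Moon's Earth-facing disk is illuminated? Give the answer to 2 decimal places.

Elongation θ = 360° × 19.3/29.5 ≈ 235.5°.
With cos θ = (-0.566), the lit fraction is (1 − (-0.566))/2 ≈ 0.783.

0.78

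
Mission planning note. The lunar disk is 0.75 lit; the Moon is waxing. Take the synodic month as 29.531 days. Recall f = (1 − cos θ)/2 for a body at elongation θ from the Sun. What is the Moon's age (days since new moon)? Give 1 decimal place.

9.8 days

Invert f = (1 − cos θ)/2 to get cos θ = 1 − 2(0.75) = -0.500, hence θ₀ = arccos -0.500 = 120.0°.
The Moon is waxing (0°–180°), so θ = 120.0° directly.
Age = 29.531 × 120.0°/360° ≈ 9.84 days.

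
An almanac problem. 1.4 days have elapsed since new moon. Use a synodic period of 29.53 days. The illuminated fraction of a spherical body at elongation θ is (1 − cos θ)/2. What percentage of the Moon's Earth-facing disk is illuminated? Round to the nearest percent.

2%

Elongation θ = 360° × 1.4/29.53 ≈ 17.1°.
Illuminated fraction = (1 − cos 17.1°)/2 = (1 − 0.956)/2 ≈ 0.022, so 2%.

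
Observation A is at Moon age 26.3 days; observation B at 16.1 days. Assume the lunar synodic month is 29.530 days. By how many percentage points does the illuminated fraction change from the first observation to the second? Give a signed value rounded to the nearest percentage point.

+87 pp

First observation: θ = 360°·26.3/29.530 = 320.6°, so f = 0.114.
Second observation: θ = 196.3°, f = 0.980.
Δf = 0.980 − 0.114 = +0.866, i.e. +87 pp.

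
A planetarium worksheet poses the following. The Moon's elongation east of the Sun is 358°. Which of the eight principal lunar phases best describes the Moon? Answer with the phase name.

The new moon sector spans roughly -22°–22°; 358° falls inside it.

new moon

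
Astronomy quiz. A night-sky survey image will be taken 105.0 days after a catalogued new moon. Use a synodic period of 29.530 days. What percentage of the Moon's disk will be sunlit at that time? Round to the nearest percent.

97%

Reduce mod P: 105.0 − 3×29.530 = 16.41 d into the current lunation.
The Moon has covered 16.41/29.530 of its cycle, so θ ≈ 360° × 16.41/29.530 = 200.1°.
With cos θ = (-0.939), the lit fraction is (1 − (-0.939))/2 ≈ 0.970, so 97%.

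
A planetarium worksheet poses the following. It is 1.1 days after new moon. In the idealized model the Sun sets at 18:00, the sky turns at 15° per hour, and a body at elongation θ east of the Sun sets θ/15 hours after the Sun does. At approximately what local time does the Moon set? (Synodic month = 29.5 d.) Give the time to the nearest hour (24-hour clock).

Phase angle: θ = 360°·(1.1 d)/(29.5 d) = 13.4°.
Delay after the Sun = 13.4° / (15°/h) ≈ 0.89 h.
18:00 + 0.89 h ≈ 18:54 → 19:00 to the nearest hour.

19:00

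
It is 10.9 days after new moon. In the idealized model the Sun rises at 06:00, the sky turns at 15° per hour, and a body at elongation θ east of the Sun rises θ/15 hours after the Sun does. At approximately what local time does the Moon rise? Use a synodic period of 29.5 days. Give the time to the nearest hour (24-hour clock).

15:00

Phase angle: θ = 360°·(10.9 d)/(29.5 d) = 133.0°.
The Moon trails the Sun by θ/15 = 133.0/15 ≈ 8.87 hours.
06:00 + 8.87 h ≈ 14:52 → 15:00 to the nearest hour.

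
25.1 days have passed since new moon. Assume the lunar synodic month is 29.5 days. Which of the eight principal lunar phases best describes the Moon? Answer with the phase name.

waning crescent

At 25.1/29.5 of the cycle, θ ≈ 306° — the waning crescent range.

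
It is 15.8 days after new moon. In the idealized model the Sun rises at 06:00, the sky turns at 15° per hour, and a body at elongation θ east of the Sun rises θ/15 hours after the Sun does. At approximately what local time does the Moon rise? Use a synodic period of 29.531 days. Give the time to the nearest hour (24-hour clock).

19:00

The Moon has covered 15.8/29.531 of its cycle, so θ ≈ 360° × 15.8/29.531 = 192.6°.
At 15° of sky rotation per hour, 192.6° corresponds to a 12.84 h lag.
06:00 + 12.84 h ≈ 18:50 → 19:00 to the nearest hour.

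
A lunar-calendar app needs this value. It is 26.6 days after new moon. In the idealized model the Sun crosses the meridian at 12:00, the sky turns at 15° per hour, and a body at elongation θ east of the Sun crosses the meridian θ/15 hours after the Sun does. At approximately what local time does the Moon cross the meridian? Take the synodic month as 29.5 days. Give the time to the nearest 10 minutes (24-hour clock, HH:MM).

09:40

Phase angle: θ = 360°·(26.6 d)/(29.5 d) = 324.6°.
Delay after the Sun = 324.6° / (15°/h) ≈ 21.64 h.
12:00 + 21.641 h ≈ 09:38 → 09:40 to the nearest ten minutes.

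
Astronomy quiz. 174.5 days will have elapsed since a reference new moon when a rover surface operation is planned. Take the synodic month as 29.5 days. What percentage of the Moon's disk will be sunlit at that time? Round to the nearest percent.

7%

174.5 d spans 5 complete synodic months (5 × 29.5 = 147.50 d) plus 27.00 d.
Phase angle: θ = 360°·(27.00 d)/(29.5 d) = 329.5°.
cos 329.5° = 0.862, so f = (1 − 0.862)/2 = 0.069, so 7%.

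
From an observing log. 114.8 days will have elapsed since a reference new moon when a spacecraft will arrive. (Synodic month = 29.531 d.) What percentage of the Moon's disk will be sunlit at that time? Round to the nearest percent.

12%

114.8 d spans 3 complete synodic months (3 × 29.531 = 88.59 d) plus 26.21 d.
Phase angle: θ = 360°·(26.21 d)/(29.531 d) = 319.5°.
cos 319.5° = 0.760, so f = (1 − 0.760)/2 = 0.120, so 12%.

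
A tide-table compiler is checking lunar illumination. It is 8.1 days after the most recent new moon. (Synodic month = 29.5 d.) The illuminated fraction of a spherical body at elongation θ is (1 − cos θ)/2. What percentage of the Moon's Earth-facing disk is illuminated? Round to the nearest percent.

The Moon has covered 8.1/29.5 of its cycle, so θ ≈ 360° × 8.1/29.5 = 98.8°.
With cos θ = (-0.154), the lit fraction is (1 − (-0.154))/2 ≈ 0.577, so 58%.

58%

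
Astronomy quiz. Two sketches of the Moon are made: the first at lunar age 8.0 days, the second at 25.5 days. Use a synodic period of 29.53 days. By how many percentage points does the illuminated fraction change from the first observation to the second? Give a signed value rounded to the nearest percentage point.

θ₁ = 360° × 8.0/29.53 = 97.5°, f₁ = (1 − cos θ₁)/2 = 0.566.
θ₂ = 360° × 25.5/29.53 = 310.9°, f₂ = (1 − cos θ₂)/2 = 0.173.
Change = f₂ − f₁ = -0.393 → -39 percentage points.

-39 percentage points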